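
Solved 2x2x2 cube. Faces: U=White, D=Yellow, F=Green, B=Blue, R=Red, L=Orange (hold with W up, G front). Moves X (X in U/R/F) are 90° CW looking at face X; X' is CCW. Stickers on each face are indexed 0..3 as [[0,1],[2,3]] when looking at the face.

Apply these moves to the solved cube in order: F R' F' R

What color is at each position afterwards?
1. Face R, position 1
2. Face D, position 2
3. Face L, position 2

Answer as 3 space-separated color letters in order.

Answer: G Y O

Derivation:
After move 1 (F): F=GGGG U=WWOO R=WRWR D=RRYY L=OYOY
After move 2 (R'): R=RRWW U=WBOB F=GWGO D=RGYG B=YBRB
After move 3 (F'): F=WOGG U=WBRW R=GRRW D=YYYG L=OBOO
After move 4 (R): R=RGWR U=WORG F=WYGG D=YRYY B=WBBB
Query 1: R[1] = G
Query 2: D[2] = Y
Query 3: L[2] = O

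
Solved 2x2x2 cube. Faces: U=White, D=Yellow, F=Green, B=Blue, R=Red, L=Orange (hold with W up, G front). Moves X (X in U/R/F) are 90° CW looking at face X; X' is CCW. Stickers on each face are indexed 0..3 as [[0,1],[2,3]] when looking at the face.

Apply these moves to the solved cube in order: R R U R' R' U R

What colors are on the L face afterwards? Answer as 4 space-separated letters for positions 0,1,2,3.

After move 1 (R): R=RRRR U=WGWG F=GYGY D=YBYB B=WBWB
After move 2 (R): R=RRRR U=WYWY F=GBGB D=YWYW B=GBGB
After move 3 (U): U=WWYY F=RRGB R=GBRR B=OOGB L=GBOO
After move 4 (R'): R=BRGR U=WGYO F=RWGY D=YRYB B=WOWB
After move 5 (R'): R=RRBG U=WWYW F=RGGO D=YWYY B=BORB
After move 6 (U): U=YWWW F=RRGO R=BOBG B=GBRB L=RGOO
After move 7 (R): R=BBGO U=YRWO F=RWGY D=YRYG B=WBWB
Query: L face = RGOO

Answer: R G O O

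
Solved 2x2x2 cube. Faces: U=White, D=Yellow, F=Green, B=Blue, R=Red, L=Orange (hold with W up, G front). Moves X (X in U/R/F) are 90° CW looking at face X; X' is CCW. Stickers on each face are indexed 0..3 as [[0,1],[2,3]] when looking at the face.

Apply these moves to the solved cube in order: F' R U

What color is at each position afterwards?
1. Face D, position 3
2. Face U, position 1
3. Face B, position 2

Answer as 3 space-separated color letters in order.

After move 1 (F'): F=GGGG U=WWRR R=YRYR D=OOYY L=OWOW
After move 2 (R): R=YYRR U=WGRG F=GOGY D=OBYB B=RBWB
After move 3 (U): U=RWGG F=YYGY R=RBRR B=OWWB L=GOOW
Query 1: D[3] = B
Query 2: U[1] = W
Query 3: B[2] = W

Answer: B W W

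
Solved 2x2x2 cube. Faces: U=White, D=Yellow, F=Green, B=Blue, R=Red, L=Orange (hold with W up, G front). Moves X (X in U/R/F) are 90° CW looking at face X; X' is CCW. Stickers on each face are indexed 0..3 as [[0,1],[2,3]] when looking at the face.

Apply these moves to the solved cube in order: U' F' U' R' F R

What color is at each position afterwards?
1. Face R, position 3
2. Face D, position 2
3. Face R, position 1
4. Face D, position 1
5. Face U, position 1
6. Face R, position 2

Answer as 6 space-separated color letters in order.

Answer: R Y W O B Y

Derivation:
After move 1 (U'): U=WWWW F=OOGG R=GGRR B=RRBB L=BBOO
After move 2 (F'): F=OGOG U=WWGR R=YGYR D=BOYY L=BWOW
After move 3 (U'): U=WRWG F=BWOG R=OGYR B=YGBB L=RROW
After move 4 (R'): R=GROY U=WBWY F=BROG D=BWYG B=YGOB
After move 5 (F): F=OBGR U=WBWR R=WRYY D=OGYG L=RBOW
After move 6 (R): R=YWYR U=WBWR F=OGGG D=OOYY B=RGBB
Query 1: R[3] = R
Query 2: D[2] = Y
Query 3: R[1] = W
Query 4: D[1] = O
Query 5: U[1] = B
Query 6: R[2] = Y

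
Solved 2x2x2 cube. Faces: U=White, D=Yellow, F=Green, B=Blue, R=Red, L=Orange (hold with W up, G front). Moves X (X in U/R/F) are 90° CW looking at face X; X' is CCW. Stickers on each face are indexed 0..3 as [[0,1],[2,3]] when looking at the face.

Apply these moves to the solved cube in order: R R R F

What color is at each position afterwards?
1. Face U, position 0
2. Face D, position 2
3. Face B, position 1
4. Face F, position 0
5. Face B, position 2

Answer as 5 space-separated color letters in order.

After move 1 (R): R=RRRR U=WGWG F=GYGY D=YBYB B=WBWB
After move 2 (R): R=RRRR U=WYWY F=GBGB D=YWYW B=GBGB
After move 3 (R): R=RRRR U=WBWB F=GWGW D=YGYG B=YBYB
After move 4 (F): F=GGWW U=WBOO R=WRBR D=RRYG L=OYOG
Query 1: U[0] = W
Query 2: D[2] = Y
Query 3: B[1] = B
Query 4: F[0] = G
Query 5: B[2] = Y

Answer: W Y B G Y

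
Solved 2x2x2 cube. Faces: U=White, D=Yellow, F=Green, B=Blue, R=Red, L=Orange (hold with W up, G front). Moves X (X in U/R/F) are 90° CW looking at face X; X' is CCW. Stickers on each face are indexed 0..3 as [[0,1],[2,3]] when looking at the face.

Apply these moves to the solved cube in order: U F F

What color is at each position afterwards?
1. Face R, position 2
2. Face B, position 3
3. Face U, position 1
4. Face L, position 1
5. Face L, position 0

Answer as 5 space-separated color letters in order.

After move 1 (U): U=WWWW F=RRGG R=BBRR B=OOBB L=GGOO
After move 2 (F): F=GRGR U=WWOG R=WBWR D=RBYY L=GYOY
After move 3 (F): F=GGRR U=WWYY R=OBGR D=WWYY L=GROB
Query 1: R[2] = G
Query 2: B[3] = B
Query 3: U[1] = W
Query 4: L[1] = R
Query 5: L[0] = G

Answer: G B W R G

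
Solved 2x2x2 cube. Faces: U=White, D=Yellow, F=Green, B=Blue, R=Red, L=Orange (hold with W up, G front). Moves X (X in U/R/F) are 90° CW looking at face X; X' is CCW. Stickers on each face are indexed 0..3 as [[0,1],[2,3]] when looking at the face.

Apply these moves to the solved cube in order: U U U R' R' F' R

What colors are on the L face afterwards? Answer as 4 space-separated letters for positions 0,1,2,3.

After move 1 (U): U=WWWW F=RRGG R=BBRR B=OOBB L=GGOO
After move 2 (U): U=WWWW F=BBGG R=OORR B=GGBB L=RROO
After move 3 (U): U=WWWW F=OOGG R=GGRR B=RRBB L=BBOO
After move 4 (R'): R=GRGR U=WBWR F=OWGW D=YOYG B=YRYB
After move 5 (R'): R=RRGG U=WYWY F=OBGR D=YWYW B=GROB
After move 6 (F'): F=BROG U=WYRG R=WRYG D=BOYW L=BYOW
After move 7 (R): R=YWGR U=WRRG F=BOOW D=BOYG B=GRYB
Query: L face = BYOW

Answer: B Y O W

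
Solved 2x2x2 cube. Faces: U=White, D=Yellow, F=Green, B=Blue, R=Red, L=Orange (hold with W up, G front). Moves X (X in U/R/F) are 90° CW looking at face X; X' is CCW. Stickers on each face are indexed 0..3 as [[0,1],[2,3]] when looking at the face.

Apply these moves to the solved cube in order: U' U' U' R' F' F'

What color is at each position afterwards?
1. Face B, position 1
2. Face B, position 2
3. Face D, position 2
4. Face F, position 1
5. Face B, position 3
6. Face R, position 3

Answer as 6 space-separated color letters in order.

Answer: O Y Y G B R

Derivation:
After move 1 (U'): U=WWWW F=OOGG R=GGRR B=RRBB L=BBOO
After move 2 (U'): U=WWWW F=BBGG R=OORR B=GGBB L=RROO
After move 3 (U'): U=WWWW F=RRGG R=BBRR B=OOBB L=GGOO
After move 4 (R'): R=BRBR U=WBWO F=RWGW D=YRYG B=YOYB
After move 5 (F'): F=WWRG U=WBBB R=RRYR D=GOYG L=GOOW
After move 6 (F'): F=WGWR U=WBRY R=ORGR D=OWYG L=GBOB
Query 1: B[1] = O
Query 2: B[2] = Y
Query 3: D[2] = Y
Query 4: F[1] = G
Query 5: B[3] = B
Query 6: R[3] = R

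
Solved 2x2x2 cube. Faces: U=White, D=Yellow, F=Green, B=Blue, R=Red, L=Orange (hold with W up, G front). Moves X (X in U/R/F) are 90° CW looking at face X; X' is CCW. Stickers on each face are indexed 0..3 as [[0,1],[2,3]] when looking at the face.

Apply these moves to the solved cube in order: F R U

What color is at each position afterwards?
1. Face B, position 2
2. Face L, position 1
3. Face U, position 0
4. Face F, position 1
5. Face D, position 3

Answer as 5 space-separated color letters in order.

Answer: W R O W B

Derivation:
After move 1 (F): F=GGGG U=WWOO R=WRWR D=RRYY L=OYOY
After move 2 (R): R=WWRR U=WGOG F=GRGY D=RBYB B=OBWB
After move 3 (U): U=OWGG F=WWGY R=OBRR B=OYWB L=GROY
Query 1: B[2] = W
Query 2: L[1] = R
Query 3: U[0] = O
Query 4: F[1] = W
Query 5: D[3] = B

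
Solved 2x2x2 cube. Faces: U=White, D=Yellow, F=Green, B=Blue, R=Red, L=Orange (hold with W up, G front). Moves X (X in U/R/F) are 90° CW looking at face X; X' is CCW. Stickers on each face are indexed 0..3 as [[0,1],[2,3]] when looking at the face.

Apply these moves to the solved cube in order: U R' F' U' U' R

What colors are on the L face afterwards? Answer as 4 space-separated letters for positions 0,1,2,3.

Answer: R R O W

Derivation:
After move 1 (U): U=WWWW F=RRGG R=BBRR B=OOBB L=GGOO
After move 2 (R'): R=BRBR U=WBWO F=RWGW D=YRYG B=YOYB
After move 3 (F'): F=WWRG U=WBBB R=RRYR D=GOYG L=GOOW
After move 4 (U'): U=BBWB F=GORG R=WWYR B=RRYB L=YOOW
After move 5 (U'): U=BBBW F=YORG R=GOYR B=WWYB L=RROW
After move 6 (R): R=YGRO U=BOBG F=YORG D=GYYW B=WWBB
Query: L face = RROW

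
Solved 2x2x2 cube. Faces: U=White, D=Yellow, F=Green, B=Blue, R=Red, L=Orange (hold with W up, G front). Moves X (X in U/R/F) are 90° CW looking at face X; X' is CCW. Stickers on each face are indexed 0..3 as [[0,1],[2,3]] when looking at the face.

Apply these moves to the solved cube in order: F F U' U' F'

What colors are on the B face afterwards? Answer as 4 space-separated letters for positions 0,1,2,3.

After move 1 (F): F=GGGG U=WWOO R=WRWR D=RRYY L=OYOY
After move 2 (F): F=GGGG U=WWYY R=OROR D=WWYY L=OROR
After move 3 (U'): U=WYWY F=ORGG R=GGOR B=ORBB L=BBOR
After move 4 (U'): U=YYWW F=BBGG R=OROR B=GGBB L=OROR
After move 5 (F'): F=BGBG U=YYOO R=WRWR D=RRYY L=OWOW
Query: B face = GGBB

Answer: G G B B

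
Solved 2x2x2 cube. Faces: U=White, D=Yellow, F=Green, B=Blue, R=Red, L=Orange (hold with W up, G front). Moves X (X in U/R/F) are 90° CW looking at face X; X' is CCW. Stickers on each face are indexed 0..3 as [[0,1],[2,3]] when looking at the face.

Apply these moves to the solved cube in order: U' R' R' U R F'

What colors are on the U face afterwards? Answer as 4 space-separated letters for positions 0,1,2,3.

After move 1 (U'): U=WWWW F=OOGG R=GGRR B=RRBB L=BBOO
After move 2 (R'): R=GRGR U=WBWR F=OWGW D=YOYG B=YRYB
After move 3 (R'): R=RRGG U=WYWY F=OBGR D=YWYW B=GROB
After move 4 (U): U=WWYY F=RRGR R=GRGG B=BBOB L=OBOO
After move 5 (R): R=GGGR U=WRYR F=RWGW D=YOYB B=YBWB
After move 6 (F'): F=WWRG U=WRGG R=OGYR D=BOYB L=OROY
Query: U face = WRGG

Answer: W R G G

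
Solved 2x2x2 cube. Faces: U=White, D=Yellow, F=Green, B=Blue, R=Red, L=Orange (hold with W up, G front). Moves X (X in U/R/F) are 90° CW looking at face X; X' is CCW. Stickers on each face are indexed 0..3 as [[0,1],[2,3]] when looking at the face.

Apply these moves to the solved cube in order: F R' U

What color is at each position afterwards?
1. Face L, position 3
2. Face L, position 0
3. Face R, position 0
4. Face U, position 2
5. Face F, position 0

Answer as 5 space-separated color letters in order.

Answer: Y G Y B R

Derivation:
After move 1 (F): F=GGGG U=WWOO R=WRWR D=RRYY L=OYOY
After move 2 (R'): R=RRWW U=WBOB F=GWGO D=RGYG B=YBRB
After move 3 (U): U=OWBB F=RRGO R=YBWW B=OYRB L=GWOY
Query 1: L[3] = Y
Query 2: L[0] = G
Query 3: R[0] = Y
Query 4: U[2] = B
Query 5: F[0] = R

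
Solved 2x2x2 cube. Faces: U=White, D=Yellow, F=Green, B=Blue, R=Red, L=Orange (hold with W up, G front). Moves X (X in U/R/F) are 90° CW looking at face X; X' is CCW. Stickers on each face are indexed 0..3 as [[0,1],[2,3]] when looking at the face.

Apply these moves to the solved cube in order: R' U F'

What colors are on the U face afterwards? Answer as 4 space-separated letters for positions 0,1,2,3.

Answer: W W Y R

Derivation:
After move 1 (R'): R=RRRR U=WBWB F=GWGW D=YGYG B=YBYB
After move 2 (U): U=WWBB F=RRGW R=YBRR B=OOYB L=GWOO
After move 3 (F'): F=RWRG U=WWYR R=GBYR D=WOYG L=GBOB
Query: U face = WWYR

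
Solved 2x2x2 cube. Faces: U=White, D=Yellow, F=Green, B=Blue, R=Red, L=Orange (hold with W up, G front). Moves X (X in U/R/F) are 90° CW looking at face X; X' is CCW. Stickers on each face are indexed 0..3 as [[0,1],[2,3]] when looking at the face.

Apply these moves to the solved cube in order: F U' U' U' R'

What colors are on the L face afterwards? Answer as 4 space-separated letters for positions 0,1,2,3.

Answer: G G O Y

Derivation:
After move 1 (F): F=GGGG U=WWOO R=WRWR D=RRYY L=OYOY
After move 2 (U'): U=WOWO F=OYGG R=GGWR B=WRBB L=BBOY
After move 3 (U'): U=OOWW F=BBGG R=OYWR B=GGBB L=WROY
After move 4 (U'): U=OWOW F=WRGG R=BBWR B=OYBB L=GGOY
After move 5 (R'): R=BRBW U=OBOO F=WWGW D=RRYG B=YYRB
Query: L face = GGOY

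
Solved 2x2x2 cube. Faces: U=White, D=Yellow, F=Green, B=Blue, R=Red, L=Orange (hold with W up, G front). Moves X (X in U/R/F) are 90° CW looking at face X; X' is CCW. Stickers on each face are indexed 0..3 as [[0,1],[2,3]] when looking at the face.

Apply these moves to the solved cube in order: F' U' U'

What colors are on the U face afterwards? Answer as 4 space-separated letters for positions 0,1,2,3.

Answer: R R W W

Derivation:
After move 1 (F'): F=GGGG U=WWRR R=YRYR D=OOYY L=OWOW
After move 2 (U'): U=WRWR F=OWGG R=GGYR B=YRBB L=BBOW
After move 3 (U'): U=RRWW F=BBGG R=OWYR B=GGBB L=YROW
Query: U face = RRWW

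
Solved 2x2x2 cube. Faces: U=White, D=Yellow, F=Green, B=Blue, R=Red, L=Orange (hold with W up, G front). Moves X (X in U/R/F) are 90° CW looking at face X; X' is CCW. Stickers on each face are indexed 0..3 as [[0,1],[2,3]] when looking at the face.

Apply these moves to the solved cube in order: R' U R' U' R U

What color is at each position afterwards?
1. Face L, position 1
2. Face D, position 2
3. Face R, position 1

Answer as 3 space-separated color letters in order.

After move 1 (R'): R=RRRR U=WBWB F=GWGW D=YGYG B=YBYB
After move 2 (U): U=WWBB F=RRGW R=YBRR B=OOYB L=GWOO
After move 3 (R'): R=BRYR U=WYBO F=RWGB D=YRYW B=GOGB
After move 4 (U'): U=YOWB F=GWGB R=RWYR B=BRGB L=GOOO
After move 5 (R): R=YRRW U=YWWB F=GRGW D=YGYB B=BROB
After move 6 (U): U=WYBW F=YRGW R=BRRW B=GOOB L=GROO
Query 1: L[1] = R
Query 2: D[2] = Y
Query 3: R[1] = R

Answer: R Y R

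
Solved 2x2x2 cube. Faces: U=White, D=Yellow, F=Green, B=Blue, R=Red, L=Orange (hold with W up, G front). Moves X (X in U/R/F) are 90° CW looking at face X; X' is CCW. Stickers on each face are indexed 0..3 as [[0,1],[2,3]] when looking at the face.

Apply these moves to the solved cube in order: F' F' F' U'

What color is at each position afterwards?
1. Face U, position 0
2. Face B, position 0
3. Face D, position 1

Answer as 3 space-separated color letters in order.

After move 1 (F'): F=GGGG U=WWRR R=YRYR D=OOYY L=OWOW
After move 2 (F'): F=GGGG U=WWYY R=OROR D=WWYY L=OROR
After move 3 (F'): F=GGGG U=WWOO R=WRWR D=RRYY L=OYOY
After move 4 (U'): U=WOWO F=OYGG R=GGWR B=WRBB L=BBOY
Query 1: U[0] = W
Query 2: B[0] = W
Query 3: D[1] = R

Answer: W W R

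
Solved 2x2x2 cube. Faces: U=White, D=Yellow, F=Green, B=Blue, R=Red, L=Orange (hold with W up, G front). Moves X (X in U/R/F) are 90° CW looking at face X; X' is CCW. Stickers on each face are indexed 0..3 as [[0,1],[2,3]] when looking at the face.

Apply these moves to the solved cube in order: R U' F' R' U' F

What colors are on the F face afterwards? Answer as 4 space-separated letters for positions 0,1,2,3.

Answer: O W R W

Derivation:
After move 1 (R): R=RRRR U=WGWG F=GYGY D=YBYB B=WBWB
After move 2 (U'): U=GGWW F=OOGY R=GYRR B=RRWB L=WBOO
After move 3 (F'): F=OYOG U=GGGR R=BYYR D=BOYB L=WWOW
After move 4 (R'): R=YRBY U=GWGR F=OGOR D=BYYG B=BROB
After move 5 (U'): U=WRGG F=WWOR R=OGBY B=YROB L=BROW
After move 6 (F): F=OWRW U=WRWR R=GGGY D=BOYG L=BBOY
Query: F face = OWRW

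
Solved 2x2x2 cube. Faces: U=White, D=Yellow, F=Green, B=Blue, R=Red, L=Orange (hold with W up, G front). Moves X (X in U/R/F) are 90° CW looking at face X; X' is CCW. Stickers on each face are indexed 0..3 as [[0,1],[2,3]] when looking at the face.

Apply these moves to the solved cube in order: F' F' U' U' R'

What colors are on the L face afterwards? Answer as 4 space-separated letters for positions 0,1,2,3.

Answer: O R O R

Derivation:
After move 1 (F'): F=GGGG U=WWRR R=YRYR D=OOYY L=OWOW
After move 2 (F'): F=GGGG U=WWYY R=OROR D=WWYY L=OROR
After move 3 (U'): U=WYWY F=ORGG R=GGOR B=ORBB L=BBOR
After move 4 (U'): U=YYWW F=BBGG R=OROR B=GGBB L=OROR
After move 5 (R'): R=RROO U=YBWG F=BYGW D=WBYG B=YGWB
Query: L face = OROR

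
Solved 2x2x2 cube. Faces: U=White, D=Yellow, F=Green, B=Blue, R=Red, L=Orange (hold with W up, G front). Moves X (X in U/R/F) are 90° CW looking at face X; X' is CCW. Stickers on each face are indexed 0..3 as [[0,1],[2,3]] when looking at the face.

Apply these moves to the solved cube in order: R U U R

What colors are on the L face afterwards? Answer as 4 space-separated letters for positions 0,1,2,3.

Answer: R R O O

Derivation:
After move 1 (R): R=RRRR U=WGWG F=GYGY D=YBYB B=WBWB
After move 2 (U): U=WWGG F=RRGY R=WBRR B=OOWB L=GYOO
After move 3 (U): U=GWGW F=WBGY R=OORR B=GYWB L=RROO
After move 4 (R): R=RORO U=GBGY F=WBGB D=YWYG B=WYWB
Query: L face = RROO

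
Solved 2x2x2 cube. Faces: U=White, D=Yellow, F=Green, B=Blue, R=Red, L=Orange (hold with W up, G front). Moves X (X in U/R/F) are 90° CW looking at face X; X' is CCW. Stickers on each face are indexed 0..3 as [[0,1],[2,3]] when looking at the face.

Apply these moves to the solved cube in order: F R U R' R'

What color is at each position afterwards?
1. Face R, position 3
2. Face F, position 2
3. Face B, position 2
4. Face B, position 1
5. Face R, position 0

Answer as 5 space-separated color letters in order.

After move 1 (F): F=GGGG U=WWOO R=WRWR D=RRYY L=OYOY
After move 2 (R): R=WWRR U=WGOG F=GRGY D=RBYB B=OBWB
After move 3 (U): U=OWGG F=WWGY R=OBRR B=OYWB L=GROY
After move 4 (R'): R=BROR U=OWGO F=WWGG D=RWYY B=BYBB
After move 5 (R'): R=RRBO U=OBGB F=WWGO D=RWYG B=YYWB
Query 1: R[3] = O
Query 2: F[2] = G
Query 3: B[2] = W
Query 4: B[1] = Y
Query 5: R[0] = R

Answer: O G W Y R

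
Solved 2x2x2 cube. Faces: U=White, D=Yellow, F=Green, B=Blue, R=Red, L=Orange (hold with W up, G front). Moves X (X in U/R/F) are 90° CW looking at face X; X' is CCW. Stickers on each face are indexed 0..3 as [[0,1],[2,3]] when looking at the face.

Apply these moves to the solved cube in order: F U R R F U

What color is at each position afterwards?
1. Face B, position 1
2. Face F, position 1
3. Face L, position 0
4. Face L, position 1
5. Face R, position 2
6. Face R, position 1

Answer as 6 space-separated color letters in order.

After move 1 (F): F=GGGG U=WWOO R=WRWR D=RRYY L=OYOY
After move 2 (U): U=OWOW F=WRGG R=BBWR B=OYBB L=GGOY
After move 3 (R): R=WBRB U=OROG F=WRGY D=RBYO B=WYWB
After move 4 (R): R=RWBB U=OROY F=WBGO D=RWYW B=GYRB
After move 5 (F): F=GWOB U=ORYG R=OWYB D=BRYW L=GROW
After move 6 (U): U=YOGR F=OWOB R=GYYB B=GRRB L=GWOW
Query 1: B[1] = R
Query 2: F[1] = W
Query 3: L[0] = G
Query 4: L[1] = W
Query 5: R[2] = Y
Query 6: R[1] = Y

Answer: R W G W Y Y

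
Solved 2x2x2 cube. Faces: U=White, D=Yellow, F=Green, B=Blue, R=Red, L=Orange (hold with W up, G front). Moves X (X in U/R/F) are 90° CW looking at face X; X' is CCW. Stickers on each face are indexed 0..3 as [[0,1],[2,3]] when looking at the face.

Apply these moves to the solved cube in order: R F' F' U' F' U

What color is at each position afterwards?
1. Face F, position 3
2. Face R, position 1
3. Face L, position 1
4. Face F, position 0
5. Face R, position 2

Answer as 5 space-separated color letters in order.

Answer: Y R G W G

Derivation:
After move 1 (R): R=RRRR U=WGWG F=GYGY D=YBYB B=WBWB
After move 2 (F'): F=YYGG U=WGRR R=BRYR D=OOYB L=OGOW
After move 3 (F'): F=YGYG U=WGBY R=OROR D=GWYB L=OROR
After move 4 (U'): U=GYWB F=ORYG R=YGOR B=ORWB L=WBOR
After move 5 (F'): F=RGOY U=GYYO R=WGGR D=BRYB L=WBOW
After move 6 (U): U=YGOY F=WGOY R=ORGR B=WBWB L=RGOW
Query 1: F[3] = Y
Query 2: R[1] = R
Query 3: L[1] = G
Query 4: F[0] = W
Query 5: R[2] = G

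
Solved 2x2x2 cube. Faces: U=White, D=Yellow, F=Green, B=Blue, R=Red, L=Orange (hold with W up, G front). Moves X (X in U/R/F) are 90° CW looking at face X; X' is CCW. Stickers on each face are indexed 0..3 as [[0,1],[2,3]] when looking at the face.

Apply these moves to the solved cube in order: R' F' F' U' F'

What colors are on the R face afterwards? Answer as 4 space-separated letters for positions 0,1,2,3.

Answer: W G B R

Derivation:
After move 1 (R'): R=RRRR U=WBWB F=GWGW D=YGYG B=YBYB
After move 2 (F'): F=WWGG U=WBRR R=GRYR D=OOYG L=OBOW
After move 3 (F'): F=WGWG U=WBGY R=OROR D=BWYG L=OROR
After move 4 (U'): U=BYWG F=ORWG R=WGOR B=ORYB L=YBOR
After move 5 (F'): F=RGOW U=BYWO R=WGBR D=BRYG L=YGOW
Query: R face = WGBR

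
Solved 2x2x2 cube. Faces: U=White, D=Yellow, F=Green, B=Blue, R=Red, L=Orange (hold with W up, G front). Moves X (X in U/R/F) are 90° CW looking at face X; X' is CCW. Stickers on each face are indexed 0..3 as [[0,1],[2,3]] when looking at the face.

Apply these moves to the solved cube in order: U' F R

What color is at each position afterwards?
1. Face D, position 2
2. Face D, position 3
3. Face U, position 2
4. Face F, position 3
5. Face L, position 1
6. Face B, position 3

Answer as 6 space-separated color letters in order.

Answer: Y R O Y Y B

Derivation:
After move 1 (U'): U=WWWW F=OOGG R=GGRR B=RRBB L=BBOO
After move 2 (F): F=GOGO U=WWOB R=WGWR D=RGYY L=BYOY
After move 3 (R): R=WWRG U=WOOO F=GGGY D=RBYR B=BRWB
Query 1: D[2] = Y
Query 2: D[3] = R
Query 3: U[2] = O
Query 4: F[3] = Y
Query 5: L[1] = Y
Query 6: B[3] = B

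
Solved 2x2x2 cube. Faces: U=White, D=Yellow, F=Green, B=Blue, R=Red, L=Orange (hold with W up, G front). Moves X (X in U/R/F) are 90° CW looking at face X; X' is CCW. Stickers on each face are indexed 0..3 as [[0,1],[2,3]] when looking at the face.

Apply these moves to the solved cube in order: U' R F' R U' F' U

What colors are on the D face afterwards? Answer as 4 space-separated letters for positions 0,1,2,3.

After move 1 (U'): U=WWWW F=OOGG R=GGRR B=RRBB L=BBOO
After move 2 (R): R=RGRG U=WOWG F=OYGY D=YBYR B=WRWB
After move 3 (F'): F=YYOG U=WORR R=BGYG D=BOYR L=BGOW
After move 4 (R): R=YBGG U=WYRG F=YOOR D=BWYW B=RROB
After move 5 (U'): U=YGWR F=BGOR R=YOGG B=YBOB L=RROW
After move 6 (F'): F=GRBO U=YGYG R=WOBG D=RWYW L=RROW
After move 7 (U): U=YYGG F=WOBO R=YBBG B=RROB L=GROW
Query: D face = RWYW

Answer: R W Y W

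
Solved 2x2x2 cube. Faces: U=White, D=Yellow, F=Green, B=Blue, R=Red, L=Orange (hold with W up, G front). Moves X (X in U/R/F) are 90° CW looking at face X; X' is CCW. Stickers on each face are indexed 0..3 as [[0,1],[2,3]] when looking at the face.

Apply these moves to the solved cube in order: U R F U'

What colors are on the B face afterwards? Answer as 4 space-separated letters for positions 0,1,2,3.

After move 1 (U): U=WWWW F=RRGG R=BBRR B=OOBB L=GGOO
After move 2 (R): R=RBRB U=WRWG F=RYGY D=YBYO B=WOWB
After move 3 (F): F=GRYY U=WROG R=WBGB D=RRYO L=GYOB
After move 4 (U'): U=RGWO F=GYYY R=GRGB B=WBWB L=WOOB
Query: B face = WBWB

Answer: W B W B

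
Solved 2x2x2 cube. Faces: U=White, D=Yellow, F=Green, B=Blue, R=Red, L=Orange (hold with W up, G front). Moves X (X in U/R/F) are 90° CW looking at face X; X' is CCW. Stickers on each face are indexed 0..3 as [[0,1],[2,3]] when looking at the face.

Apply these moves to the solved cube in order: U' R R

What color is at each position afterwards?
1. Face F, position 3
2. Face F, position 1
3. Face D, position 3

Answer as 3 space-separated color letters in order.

Answer: R B W

Derivation:
After move 1 (U'): U=WWWW F=OOGG R=GGRR B=RRBB L=BBOO
After move 2 (R): R=RGRG U=WOWG F=OYGY D=YBYR B=WRWB
After move 3 (R): R=RRGG U=WYWY F=OBGR D=YWYW B=GROB
Query 1: F[3] = R
Query 2: F[1] = B
Query 3: D[3] = W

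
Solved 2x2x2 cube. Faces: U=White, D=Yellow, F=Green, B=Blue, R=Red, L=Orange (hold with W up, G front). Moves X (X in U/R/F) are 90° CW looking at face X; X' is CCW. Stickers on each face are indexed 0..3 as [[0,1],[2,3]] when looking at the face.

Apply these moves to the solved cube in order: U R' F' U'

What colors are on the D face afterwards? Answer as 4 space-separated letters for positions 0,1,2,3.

After move 1 (U): U=WWWW F=RRGG R=BBRR B=OOBB L=GGOO
After move 2 (R'): R=BRBR U=WBWO F=RWGW D=YRYG B=YOYB
After move 3 (F'): F=WWRG U=WBBB R=RRYR D=GOYG L=GOOW
After move 4 (U'): U=BBWB F=GORG R=WWYR B=RRYB L=YOOW
Query: D face = GOYG

Answer: G O Y G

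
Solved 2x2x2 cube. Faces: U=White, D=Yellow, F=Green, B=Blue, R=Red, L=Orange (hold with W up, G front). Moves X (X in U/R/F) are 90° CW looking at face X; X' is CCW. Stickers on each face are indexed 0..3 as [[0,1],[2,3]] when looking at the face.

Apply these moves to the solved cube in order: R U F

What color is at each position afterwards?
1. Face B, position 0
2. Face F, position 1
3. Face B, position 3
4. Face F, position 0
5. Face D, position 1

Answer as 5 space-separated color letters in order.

Answer: O R B G W

Derivation:
After move 1 (R): R=RRRR U=WGWG F=GYGY D=YBYB B=WBWB
After move 2 (U): U=WWGG F=RRGY R=WBRR B=OOWB L=GYOO
After move 3 (F): F=GRYR U=WWOY R=GBGR D=RWYB L=GYOB
Query 1: B[0] = O
Query 2: F[1] = R
Query 3: B[3] = B
Query 4: F[0] = G
Query 5: D[1] = W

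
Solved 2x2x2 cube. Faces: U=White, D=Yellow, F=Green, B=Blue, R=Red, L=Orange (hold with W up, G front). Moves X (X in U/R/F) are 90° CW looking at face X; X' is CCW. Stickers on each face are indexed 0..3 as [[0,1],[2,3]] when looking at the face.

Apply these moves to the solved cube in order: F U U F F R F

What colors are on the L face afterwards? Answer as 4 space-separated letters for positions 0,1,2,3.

After move 1 (F): F=GGGG U=WWOO R=WRWR D=RRYY L=OYOY
After move 2 (U): U=OWOW F=WRGG R=BBWR B=OYBB L=GGOY
After move 3 (U): U=OOWW F=BBGG R=OYWR B=GGBB L=WROY
After move 4 (F): F=GBGB U=OOYR R=WYWR D=WOYY L=WROR
After move 5 (F): F=GGBB U=OORR R=YYRR D=WWYY L=WWOO
After move 6 (R): R=RYRY U=OGRB F=GWBY D=WBYG B=RGOB
After move 7 (F): F=BGYW U=OGOW R=RYBY D=RRYG L=WWOB
Query: L face = WWOB

Answer: W W O B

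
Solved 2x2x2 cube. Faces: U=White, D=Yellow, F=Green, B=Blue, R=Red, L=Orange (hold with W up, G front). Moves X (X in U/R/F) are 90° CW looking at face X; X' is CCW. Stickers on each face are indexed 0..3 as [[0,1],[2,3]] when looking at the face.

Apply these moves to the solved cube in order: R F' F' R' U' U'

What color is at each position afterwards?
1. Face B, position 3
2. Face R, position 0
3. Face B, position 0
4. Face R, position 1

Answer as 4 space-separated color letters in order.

After move 1 (R): R=RRRR U=WGWG F=GYGY D=YBYB B=WBWB
After move 2 (F'): F=YYGG U=WGRR R=BRYR D=OOYB L=OGOW
After move 3 (F'): F=YGYG U=WGBY R=OROR D=GWYB L=OROR
After move 4 (R'): R=RROO U=WWBW F=YGYY D=GGYG B=BBWB
After move 5 (U'): U=WWWB F=ORYY R=YGOO B=RRWB L=BBOR
After move 6 (U'): U=WBWW F=BBYY R=OROO B=YGWB L=RROR
Query 1: B[3] = B
Query 2: R[0] = O
Query 3: B[0] = Y
Query 4: R[1] = R

Answer: B O Y R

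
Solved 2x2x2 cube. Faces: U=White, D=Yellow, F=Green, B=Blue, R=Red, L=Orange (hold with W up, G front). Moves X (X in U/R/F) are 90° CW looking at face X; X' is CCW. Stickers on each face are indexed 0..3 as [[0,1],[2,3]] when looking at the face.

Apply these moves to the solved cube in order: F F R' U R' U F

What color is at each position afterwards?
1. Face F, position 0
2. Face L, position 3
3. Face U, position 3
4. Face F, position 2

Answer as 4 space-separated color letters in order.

Answer: G R W B

Derivation:
After move 1 (F): F=GGGG U=WWOO R=WRWR D=RRYY L=OYOY
After move 2 (F): F=GGGG U=WWYY R=OROR D=WWYY L=OROR
After move 3 (R'): R=RROO U=WBYB F=GWGY D=WGYG B=YBWB
After move 4 (U): U=YWBB F=RRGY R=YBOO B=ORWB L=GWOR
After move 5 (R'): R=BOYO U=YWBO F=RWGB D=WRYY B=GRGB
After move 6 (U): U=BYOW F=BOGB R=GRYO B=GWGB L=RWOR
After move 7 (F): F=GBBO U=BYRW R=ORWO D=YGYY L=RWOR
Query 1: F[0] = G
Query 2: L[3] = R
Query 3: U[3] = W
Query 4: F[2] = B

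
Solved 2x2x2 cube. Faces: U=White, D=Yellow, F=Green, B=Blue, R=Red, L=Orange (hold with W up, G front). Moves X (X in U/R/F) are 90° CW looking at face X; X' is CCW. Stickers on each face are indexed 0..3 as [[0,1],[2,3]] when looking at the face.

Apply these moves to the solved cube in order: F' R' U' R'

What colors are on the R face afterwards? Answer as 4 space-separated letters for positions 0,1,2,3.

After move 1 (F'): F=GGGG U=WWRR R=YRYR D=OOYY L=OWOW
After move 2 (R'): R=RRYY U=WBRB F=GWGR D=OGYG B=YBOB
After move 3 (U'): U=BBWR F=OWGR R=GWYY B=RROB L=YBOW
After move 4 (R'): R=WYGY U=BOWR F=OBGR D=OWYR B=GRGB
Query: R face = WYGY

Answer: W Y G Y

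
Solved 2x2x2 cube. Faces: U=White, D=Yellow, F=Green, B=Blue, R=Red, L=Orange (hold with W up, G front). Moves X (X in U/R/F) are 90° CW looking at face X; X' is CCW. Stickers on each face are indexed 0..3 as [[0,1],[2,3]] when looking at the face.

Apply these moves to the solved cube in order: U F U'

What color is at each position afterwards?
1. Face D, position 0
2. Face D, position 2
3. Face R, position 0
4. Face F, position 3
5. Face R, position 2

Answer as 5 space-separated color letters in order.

Answer: R Y G R W

Derivation:
After move 1 (U): U=WWWW F=RRGG R=BBRR B=OOBB L=GGOO
After move 2 (F): F=GRGR U=WWOG R=WBWR D=RBYY L=GYOY
After move 3 (U'): U=WGWO F=GYGR R=GRWR B=WBBB L=OOOY
Query 1: D[0] = R
Query 2: D[2] = Y
Query 3: R[0] = G
Query 4: F[3] = R
Query 5: R[2] = W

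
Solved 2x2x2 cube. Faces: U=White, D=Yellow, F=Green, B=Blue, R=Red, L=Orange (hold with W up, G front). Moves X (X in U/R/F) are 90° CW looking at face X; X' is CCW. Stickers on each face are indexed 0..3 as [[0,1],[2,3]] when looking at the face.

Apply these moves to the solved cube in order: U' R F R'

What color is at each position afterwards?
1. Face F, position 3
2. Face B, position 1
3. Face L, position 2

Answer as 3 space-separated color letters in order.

After move 1 (U'): U=WWWW F=OOGG R=GGRR B=RRBB L=BBOO
After move 2 (R): R=RGRG U=WOWG F=OYGY D=YBYR B=WRWB
After move 3 (F): F=GOYY U=WOOB R=WGGG D=RRYR L=BYOB
After move 4 (R'): R=GGWG U=WWOW F=GOYB D=ROYY B=RRRB
Query 1: F[3] = B
Query 2: B[1] = R
Query 3: L[2] = O

Answer: B R O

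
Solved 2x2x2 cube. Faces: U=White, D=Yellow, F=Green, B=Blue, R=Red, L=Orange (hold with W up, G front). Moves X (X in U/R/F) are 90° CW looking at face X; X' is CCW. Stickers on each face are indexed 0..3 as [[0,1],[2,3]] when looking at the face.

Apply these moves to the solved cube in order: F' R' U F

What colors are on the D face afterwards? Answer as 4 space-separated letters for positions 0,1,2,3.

After move 1 (F'): F=GGGG U=WWRR R=YRYR D=OOYY L=OWOW
After move 2 (R'): R=RRYY U=WBRB F=GWGR D=OGYG B=YBOB
After move 3 (U): U=RWBB F=RRGR R=YBYY B=OWOB L=GWOW
After move 4 (F): F=GRRR U=RWWW R=BBBY D=YYYG L=GOOG
Query: D face = YYYG

Answer: Y Y Y G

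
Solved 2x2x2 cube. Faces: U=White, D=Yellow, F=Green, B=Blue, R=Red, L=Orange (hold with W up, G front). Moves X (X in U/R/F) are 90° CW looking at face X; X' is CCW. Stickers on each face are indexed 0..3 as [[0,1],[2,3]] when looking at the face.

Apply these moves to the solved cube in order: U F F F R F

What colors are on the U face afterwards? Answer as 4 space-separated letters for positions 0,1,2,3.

After move 1 (U): U=WWWW F=RRGG R=BBRR B=OOBB L=GGOO
After move 2 (F): F=GRGR U=WWOG R=WBWR D=RBYY L=GYOY
After move 3 (F): F=GGRR U=WWYY R=OBGR D=WWYY L=GROB
After move 4 (F): F=RGRG U=WWBR R=YBYR D=GOYY L=GWOW
After move 5 (R): R=YYRB U=WGBG F=RORY D=GBYO B=ROWB
After move 6 (F): F=RRYO U=WGWW R=BYGB D=RYYO L=GGOB
Query: U face = WGWW

Answer: W G W W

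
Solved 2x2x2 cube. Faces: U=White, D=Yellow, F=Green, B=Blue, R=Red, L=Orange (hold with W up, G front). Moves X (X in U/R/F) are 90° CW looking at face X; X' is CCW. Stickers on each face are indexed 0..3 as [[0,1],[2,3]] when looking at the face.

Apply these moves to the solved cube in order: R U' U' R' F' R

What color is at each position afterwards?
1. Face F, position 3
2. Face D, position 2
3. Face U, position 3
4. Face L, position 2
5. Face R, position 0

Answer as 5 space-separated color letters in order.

After move 1 (R): R=RRRR U=WGWG F=GYGY D=YBYB B=WBWB
After move 2 (U'): U=GGWW F=OOGY R=GYRR B=RRWB L=WBOO
After move 3 (U'): U=GWGW F=WBGY R=OORR B=GYWB L=RROO
After move 4 (R'): R=OROR U=GWGG F=WWGW D=YBYY B=BYBB
After move 5 (F'): F=WWWG U=GWOO R=BRYR D=ROYY L=RGOG
After move 6 (R): R=YBRR U=GWOG F=WOWY D=RBYB B=OYWB
Query 1: F[3] = Y
Query 2: D[2] = Y
Query 3: U[3] = G
Query 4: L[2] = O
Query 5: R[0] = Y

Answer: Y Y G O Y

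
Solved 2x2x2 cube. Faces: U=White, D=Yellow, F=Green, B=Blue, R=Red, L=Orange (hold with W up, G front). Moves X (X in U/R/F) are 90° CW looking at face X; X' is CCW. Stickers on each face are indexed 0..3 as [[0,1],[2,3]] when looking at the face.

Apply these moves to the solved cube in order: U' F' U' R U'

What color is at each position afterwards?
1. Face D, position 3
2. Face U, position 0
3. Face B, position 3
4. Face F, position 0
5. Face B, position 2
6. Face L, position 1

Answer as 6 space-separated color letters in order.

Answer: Y W B R R G

Derivation:
After move 1 (U'): U=WWWW F=OOGG R=GGRR B=RRBB L=BBOO
After move 2 (F'): F=OGOG U=WWGR R=YGYR D=BOYY L=BWOW
After move 3 (U'): U=WRWG F=BWOG R=OGYR B=YGBB L=RROW
After move 4 (R): R=YORG U=WWWG F=BOOY D=BBYY B=GGRB
After move 5 (U'): U=WGWW F=RROY R=BORG B=YORB L=GGOW
Query 1: D[3] = Y
Query 2: U[0] = W
Query 3: B[3] = B
Query 4: F[0] = R
Query 5: B[2] = R
Query 6: L[1] = G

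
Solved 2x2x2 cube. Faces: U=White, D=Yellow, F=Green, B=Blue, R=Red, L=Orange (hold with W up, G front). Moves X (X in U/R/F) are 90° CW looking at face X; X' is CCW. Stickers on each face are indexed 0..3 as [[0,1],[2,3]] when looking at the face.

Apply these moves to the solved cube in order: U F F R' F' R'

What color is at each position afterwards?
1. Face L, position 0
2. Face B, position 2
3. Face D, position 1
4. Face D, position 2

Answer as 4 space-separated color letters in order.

After move 1 (U): U=WWWW F=RRGG R=BBRR B=OOBB L=GGOO
After move 2 (F): F=GRGR U=WWOG R=WBWR D=RBYY L=GYOY
After move 3 (F): F=GGRR U=WWYY R=OBGR D=WWYY L=GROB
After move 4 (R'): R=BROG U=WBYO F=GWRY D=WGYR B=YOWB
After move 5 (F'): F=WYGR U=WBBO R=GRWG D=RBYR L=GOOY
After move 6 (R'): R=RGGW U=WWBY F=WBGO D=RYYR B=ROBB
Query 1: L[0] = G
Query 2: B[2] = B
Query 3: D[1] = Y
Query 4: D[2] = Y

Answer: G B Y Y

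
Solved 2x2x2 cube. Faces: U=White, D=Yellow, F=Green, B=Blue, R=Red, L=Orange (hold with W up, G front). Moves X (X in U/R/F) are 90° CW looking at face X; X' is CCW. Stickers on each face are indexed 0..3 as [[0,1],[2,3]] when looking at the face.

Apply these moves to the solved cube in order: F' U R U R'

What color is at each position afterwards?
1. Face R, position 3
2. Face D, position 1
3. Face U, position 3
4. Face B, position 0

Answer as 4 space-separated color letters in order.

Answer: R B G O

Derivation:
After move 1 (F'): F=GGGG U=WWRR R=YRYR D=OOYY L=OWOW
After move 2 (U): U=RWRW F=YRGG R=BBYR B=OWBB L=GGOW
After move 3 (R): R=YBRB U=RRRG F=YOGY D=OBYO B=WWWB
After move 4 (U): U=RRGR F=YBGY R=WWRB B=GGWB L=YOOW
After move 5 (R'): R=WBWR U=RWGG F=YRGR D=OBYY B=OGBB
Query 1: R[3] = R
Query 2: D[1] = B
Query 3: U[3] = G
Query 4: B[0] = O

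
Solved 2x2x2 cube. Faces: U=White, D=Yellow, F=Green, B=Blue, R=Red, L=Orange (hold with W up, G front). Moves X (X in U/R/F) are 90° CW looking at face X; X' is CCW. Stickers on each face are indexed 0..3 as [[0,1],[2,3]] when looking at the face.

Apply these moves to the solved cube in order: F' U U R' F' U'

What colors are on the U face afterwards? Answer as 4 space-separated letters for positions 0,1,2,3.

Answer: B O R W

Derivation:
After move 1 (F'): F=GGGG U=WWRR R=YRYR D=OOYY L=OWOW
After move 2 (U): U=RWRW F=YRGG R=BBYR B=OWBB L=GGOW
After move 3 (U): U=RRWW F=BBGG R=OWYR B=GGBB L=YROW
After move 4 (R'): R=WROY U=RBWG F=BRGW D=OBYG B=YGOB
After move 5 (F'): F=RWBG U=RBWO R=BROY D=RWYG L=YGOW
After move 6 (U'): U=BORW F=YGBG R=RWOY B=BROB L=YGOW
Query: U face = BORW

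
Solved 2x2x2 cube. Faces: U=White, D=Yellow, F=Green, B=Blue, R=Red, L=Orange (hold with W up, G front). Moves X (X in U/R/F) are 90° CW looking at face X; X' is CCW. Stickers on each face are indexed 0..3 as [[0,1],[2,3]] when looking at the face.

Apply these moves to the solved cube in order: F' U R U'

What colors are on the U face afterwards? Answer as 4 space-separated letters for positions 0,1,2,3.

Answer: R G R R

Derivation:
After move 1 (F'): F=GGGG U=WWRR R=YRYR D=OOYY L=OWOW
After move 2 (U): U=RWRW F=YRGG R=BBYR B=OWBB L=GGOW
After move 3 (R): R=YBRB U=RRRG F=YOGY D=OBYO B=WWWB
After move 4 (U'): U=RGRR F=GGGY R=YORB B=YBWB L=WWOW
Query: U face = RGRR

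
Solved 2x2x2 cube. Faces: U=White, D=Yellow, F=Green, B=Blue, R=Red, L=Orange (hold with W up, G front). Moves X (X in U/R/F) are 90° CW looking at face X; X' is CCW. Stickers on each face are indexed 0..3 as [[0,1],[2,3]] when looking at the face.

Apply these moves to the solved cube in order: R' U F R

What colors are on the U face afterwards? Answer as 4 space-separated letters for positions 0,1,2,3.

After move 1 (R'): R=RRRR U=WBWB F=GWGW D=YGYG B=YBYB
After move 2 (U): U=WWBB F=RRGW R=YBRR B=OOYB L=GWOO
After move 3 (F): F=GRWR U=WWOW R=BBBR D=RYYG L=GYOG
After move 4 (R): R=BBRB U=WROR F=GYWG D=RYYO B=WOWB
Query: U face = WROR

Answer: W R O R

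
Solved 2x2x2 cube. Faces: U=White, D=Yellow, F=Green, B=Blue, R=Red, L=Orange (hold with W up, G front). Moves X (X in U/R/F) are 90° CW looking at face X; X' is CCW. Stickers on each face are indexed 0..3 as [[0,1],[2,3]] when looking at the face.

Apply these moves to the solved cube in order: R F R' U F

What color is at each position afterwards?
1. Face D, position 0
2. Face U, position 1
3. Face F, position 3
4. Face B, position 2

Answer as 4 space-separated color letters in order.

Answer: W W R R

Derivation:
After move 1 (R): R=RRRR U=WGWG F=GYGY D=YBYB B=WBWB
After move 2 (F): F=GGYY U=WGOO R=WRGR D=RRYB L=OYOB
After move 3 (R'): R=RRWG U=WWOW F=GGYO D=RGYY B=BBRB
After move 4 (U): U=OWWW F=RRYO R=BBWG B=OYRB L=GGOB
After move 5 (F): F=YROR U=OWBG R=WBWG D=WBYY L=GROG
Query 1: D[0] = W
Query 2: U[1] = W
Query 3: F[3] = R
Query 4: B[2] = R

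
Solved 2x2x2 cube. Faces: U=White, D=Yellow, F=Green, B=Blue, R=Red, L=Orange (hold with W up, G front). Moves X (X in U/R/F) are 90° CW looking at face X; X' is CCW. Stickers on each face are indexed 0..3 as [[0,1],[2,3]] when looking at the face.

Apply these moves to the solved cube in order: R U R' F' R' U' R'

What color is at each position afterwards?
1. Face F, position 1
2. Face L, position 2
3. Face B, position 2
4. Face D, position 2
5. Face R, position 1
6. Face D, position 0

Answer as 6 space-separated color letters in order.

Answer: B O G Y Y Y

Derivation:
After move 1 (R): R=RRRR U=WGWG F=GYGY D=YBYB B=WBWB
After move 2 (U): U=WWGG F=RRGY R=WBRR B=OOWB L=GYOO
After move 3 (R'): R=BRWR U=WWGO F=RWGG D=YRYY B=BOBB
After move 4 (F'): F=WGRG U=WWBW R=RRYR D=YOYY L=GOOG
After move 5 (R'): R=RRRY U=WBBB F=WWRW D=YGYG B=YOOB
After move 6 (U'): U=BBWB F=GORW R=WWRY B=RROB L=YOOG
After move 7 (R'): R=WYWR U=BOWR F=GBRB D=YOYW B=GRGB
Query 1: F[1] = B
Query 2: L[2] = O
Query 3: B[2] = G
Query 4: D[2] = Y
Query 5: R[1] = Y
Query 6: D[0] = Y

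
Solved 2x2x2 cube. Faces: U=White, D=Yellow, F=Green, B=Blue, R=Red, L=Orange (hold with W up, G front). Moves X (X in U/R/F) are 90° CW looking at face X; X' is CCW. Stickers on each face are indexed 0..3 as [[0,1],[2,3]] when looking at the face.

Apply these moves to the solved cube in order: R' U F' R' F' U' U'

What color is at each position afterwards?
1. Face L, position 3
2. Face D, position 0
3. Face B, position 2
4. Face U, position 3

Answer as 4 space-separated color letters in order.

Answer: Y B O W

Derivation:
After move 1 (R'): R=RRRR U=WBWB F=GWGW D=YGYG B=YBYB
After move 2 (U): U=WWBB F=RRGW R=YBRR B=OOYB L=GWOO
After move 3 (F'): F=RWRG U=WWYR R=GBYR D=WOYG L=GBOB
After move 4 (R'): R=BRGY U=WYYO F=RWRR D=WWYG B=GOOB
After move 5 (F'): F=WRRR U=WYBG R=WRWY D=BBYG L=GOOY
After move 6 (U'): U=YGWB F=GORR R=WRWY B=WROB L=GOOY
After move 7 (U'): U=GBYW F=GORR R=GOWY B=WROB L=WROY
Query 1: L[3] = Y
Query 2: D[0] = B
Query 3: B[2] = O
Query 4: U[3] = W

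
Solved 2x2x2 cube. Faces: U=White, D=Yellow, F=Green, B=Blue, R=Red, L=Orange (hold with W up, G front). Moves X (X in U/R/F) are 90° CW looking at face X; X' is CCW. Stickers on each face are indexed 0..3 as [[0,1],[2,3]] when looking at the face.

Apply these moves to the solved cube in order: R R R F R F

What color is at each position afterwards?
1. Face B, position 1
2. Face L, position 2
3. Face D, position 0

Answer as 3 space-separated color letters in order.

After move 1 (R): R=RRRR U=WGWG F=GYGY D=YBYB B=WBWB
After move 2 (R): R=RRRR U=WYWY F=GBGB D=YWYW B=GBGB
After move 3 (R): R=RRRR U=WBWB F=GWGW D=YGYG B=YBYB
After move 4 (F): F=GGWW U=WBOO R=WRBR D=RRYG L=OYOG
After move 5 (R): R=BWRR U=WGOW F=GRWG D=RYYY B=OBBB
After move 6 (F): F=WGGR U=WGGY R=OWWR D=RBYY L=OROY
Query 1: B[1] = B
Query 2: L[2] = O
Query 3: D[0] = R

Answer: B O R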